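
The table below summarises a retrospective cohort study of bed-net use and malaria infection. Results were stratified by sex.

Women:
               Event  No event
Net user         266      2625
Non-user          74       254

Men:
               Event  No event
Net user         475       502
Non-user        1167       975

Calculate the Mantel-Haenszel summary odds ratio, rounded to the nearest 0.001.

0.683

OR_MH = Σ(aᵢdᵢ/nᵢ) / Σ(bᵢcᵢ/nᵢ), where nᵢ is the stratum total.
Stratum 1 (Women): n = 3219; a·d/n = 266·254/3219 = 20.9891; b·c/n = 2625·74/3219 = 60.3448
Stratum 2 (Men): n = 3119; a·d/n = 475·975/3119 = 148.4851; b·c/n = 502·1167/3119 = 187.8275
OR_MH = (20.9891 + 148.4851) / (60.3448 + 187.8275) = 169.4742 / 248.1723 = 0.68289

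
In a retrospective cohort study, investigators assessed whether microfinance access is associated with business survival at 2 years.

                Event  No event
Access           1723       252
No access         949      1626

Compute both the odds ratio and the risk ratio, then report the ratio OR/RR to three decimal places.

Cells: a = 1723, b = 252, c = 949, d = 1626.
OR = (1723·1626)/(252·949) = 2801598/239148 = 11.71491
Risk in exposed = 1723/1975 = 0.87241; risk in unexposed = 949/2575 = 0.36854; RR = 2.36717
OR/RR = 11.71491 / 2.36717 = 4.94891
The outcome is not rare, so the OR lies further from 1 than the RR.

4.949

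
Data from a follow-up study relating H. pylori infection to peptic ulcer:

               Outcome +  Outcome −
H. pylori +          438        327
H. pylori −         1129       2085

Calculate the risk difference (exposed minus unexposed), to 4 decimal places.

Cells: a = 438, b = 327, c = 1129, d = 2085.
Risk in exposed = 438/765 = 0.572549; risk in unexposed = 1129/3214 = 0.351276.
Risk difference = 0.572549 − 0.351276 = 0.221273

0.2213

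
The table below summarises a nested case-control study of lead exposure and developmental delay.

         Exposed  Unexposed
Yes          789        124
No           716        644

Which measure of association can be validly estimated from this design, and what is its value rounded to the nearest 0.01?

5.72

Reading the table with exposure as columns: a = 789 (Exposed, case), b = 716 (Exposed, non-case), c = 124 (Unexposed, case), d = 644.
This is a nested case-control study: participants were sampled on outcome status, so risks in the source population cannot be estimated directly — relative risk is not valid here. The odds ratio is the appropriate measure.
OR = (a·d)/(b·c) = (789 × 644) / (716 × 124) = 508116 / 88784 = 5.72306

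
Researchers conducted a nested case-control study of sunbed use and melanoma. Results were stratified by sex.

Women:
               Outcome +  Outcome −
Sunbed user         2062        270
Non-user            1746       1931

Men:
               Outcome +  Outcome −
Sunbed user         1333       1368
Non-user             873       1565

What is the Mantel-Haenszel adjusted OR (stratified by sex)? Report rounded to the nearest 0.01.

3.44

OR_MH = Σ(aᵢdᵢ/nᵢ) / Σ(bᵢcᵢ/nᵢ), where nᵢ is the stratum total.
Stratum 1 (Women): n = 6009; a·d/n = 2062·1931/6009 = 662.6264; b·c/n = 270·1746/6009 = 78.4523
Stratum 2 (Men): n = 5139; a·d/n = 1333·1565/5139 = 405.9438; b·c/n = 1368·873/5139 = 232.3923
OR_MH = (662.6264 + 405.9438) / (78.4523 + 232.3923) = 1068.5702 / 310.8446 = 3.43763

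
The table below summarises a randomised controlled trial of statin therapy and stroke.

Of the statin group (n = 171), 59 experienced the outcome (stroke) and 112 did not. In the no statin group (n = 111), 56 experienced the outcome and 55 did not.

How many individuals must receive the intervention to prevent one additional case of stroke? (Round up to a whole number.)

Risk in treated group = 59/171 = 0.34503; risk in control = 56/111 = 0.50450.
Absolute risk reduction = 0.50450 − 0.34503 = 0.15948
NNT = 1 / ARR = 1 / 0.15948 = 6.271 → round up → 7

7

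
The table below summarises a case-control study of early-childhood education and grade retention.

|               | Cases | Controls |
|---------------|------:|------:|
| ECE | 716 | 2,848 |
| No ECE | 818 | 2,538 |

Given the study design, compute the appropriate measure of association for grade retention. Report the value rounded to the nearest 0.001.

0.780

Cells: a = 716, b = 2848, c = 818, d = 2538.
This is a case-control study: participants were sampled on outcome status, so risks in the source population cannot be estimated directly — relative risk is not valid here. The odds ratio is the appropriate measure.
OR = (a·d)/(b·c) = (716 × 2538) / (2848 × 818) = 1817208 / 2329664 = 0.78003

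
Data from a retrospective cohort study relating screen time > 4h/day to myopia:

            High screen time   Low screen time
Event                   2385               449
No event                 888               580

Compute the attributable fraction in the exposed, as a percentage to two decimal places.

40.12

Reading the table with exposure as columns: a = 2385 (High screen time, case), b = 888 (High screen time, non-case), c = 449 (Low screen time, case), d = 580.
Risk in exposed = 2385/3273 = 0.72869; risk in unexposed = 449/1029 = 0.43635.
RR = 0.72869/0.43635 = 1.66998
AR% = (RR − 1)/RR × 100 = (1.66998 − 1)/1.66998 × 100 = 40.1191%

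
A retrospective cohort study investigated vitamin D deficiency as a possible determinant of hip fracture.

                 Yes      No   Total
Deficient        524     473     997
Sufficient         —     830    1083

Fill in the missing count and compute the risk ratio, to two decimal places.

2.25

The missing cell is in the unexposed row: 1083 − 830 = 253.
So a = 524, b = 473, c = 253, d = 830.
RR = [a/(a+b)] / [c/(c+d)] = (524/997) / (253/1083) = 0.52558/0.23361 = 2.24980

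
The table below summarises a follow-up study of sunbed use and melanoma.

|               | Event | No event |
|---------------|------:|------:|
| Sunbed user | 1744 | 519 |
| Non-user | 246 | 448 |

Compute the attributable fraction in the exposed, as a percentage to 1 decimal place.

54.0

Cells: a = 1744, b = 519, c = 246, d = 448.
Risk in exposed = 1744/2263 = 0.77066; risk in unexposed = 246/694 = 0.35447.
RR = 0.77066/0.35447 = 2.17413
AR% = (RR − 1)/RR × 100 = (2.17413 − 1)/2.17413 × 100 = 54.0047%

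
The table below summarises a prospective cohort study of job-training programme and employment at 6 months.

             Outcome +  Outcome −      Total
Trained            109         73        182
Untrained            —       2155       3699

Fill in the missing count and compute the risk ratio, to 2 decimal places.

The missing cell is in the unexposed row: 3699 − 2155 = 1544.
So a = 109, b = 73, c = 1544, d = 2155.
RR = [a/(a+b)] / [c/(c+d)] = (109/182) / (1544/3699) = 0.59890/0.41741 = 1.43480

1.43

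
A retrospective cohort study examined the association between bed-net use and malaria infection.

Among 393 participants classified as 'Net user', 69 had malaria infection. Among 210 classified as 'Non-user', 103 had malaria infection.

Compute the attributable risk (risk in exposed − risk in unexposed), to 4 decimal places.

From the description: a = 69, b = 324, c = 103, d = 107.
Risk in exposed = 69/393 = 0.175573; risk in unexposed = 103/210 = 0.490476.
Risk difference = 0.175573 − 0.490476 = -0.314904

-0.3149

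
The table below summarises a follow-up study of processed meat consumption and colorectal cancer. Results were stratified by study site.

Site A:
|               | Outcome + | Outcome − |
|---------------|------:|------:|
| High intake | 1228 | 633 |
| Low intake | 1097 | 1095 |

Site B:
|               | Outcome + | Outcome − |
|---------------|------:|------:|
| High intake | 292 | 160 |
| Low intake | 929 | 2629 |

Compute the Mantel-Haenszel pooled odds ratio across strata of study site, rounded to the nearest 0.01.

OR_MH = Σ(aᵢdᵢ/nᵢ) / Σ(bᵢcᵢ/nᵢ), where nᵢ is the stratum total.
Stratum 1 (Site A): n = 4053; a·d/n = 1228·1095/4053 = 331.7691; b·c/n = 633·1097/4053 = 171.3301
Stratum 2 (Site B): n = 4010; a·d/n = 292·2629/4010 = 191.4384; b·c/n = 160·929/4010 = 37.0673
OR_MH = (331.7691 + 191.4384) / (171.3301 + 37.0673) = 523.2075 / 208.3975 = 2.51062

2.51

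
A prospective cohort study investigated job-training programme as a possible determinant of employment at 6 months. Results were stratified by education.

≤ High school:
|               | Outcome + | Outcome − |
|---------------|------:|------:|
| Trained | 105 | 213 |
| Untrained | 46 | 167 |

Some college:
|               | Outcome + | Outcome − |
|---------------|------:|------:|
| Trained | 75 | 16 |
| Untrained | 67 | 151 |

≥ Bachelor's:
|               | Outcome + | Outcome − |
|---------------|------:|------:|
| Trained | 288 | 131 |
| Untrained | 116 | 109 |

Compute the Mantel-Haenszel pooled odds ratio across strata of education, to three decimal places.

OR_MH = Σ(aᵢdᵢ/nᵢ) / Σ(bᵢcᵢ/nᵢ), where nᵢ is the stratum total.
Stratum 1 (≤ High school): n = 531; a·d/n = 105·167/531 = 33.0226; b·c/n = 213·46/531 = 18.4520
Stratum 2 (Some college): n = 309; a·d/n = 75·151/309 = 36.6505; b·c/n = 16·67/309 = 3.4693
Stratum 3 (≥ Bachelor's): n = 644; a·d/n = 288·109/644 = 48.7453; b·c/n = 131·116/644 = 23.5963
OR_MH = (33.0226 + 36.6505 + 48.7453) / (18.4520 + 3.4693 + 23.5963) = 118.4184 / 45.5175 = 2.60160

2.602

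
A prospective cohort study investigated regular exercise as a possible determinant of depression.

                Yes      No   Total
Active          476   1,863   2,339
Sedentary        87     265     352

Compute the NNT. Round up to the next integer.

Risk in treated group = 476/2339 = 0.20351; risk in control = 87/352 = 0.24716.
Absolute risk reduction = 0.24716 − 0.20351 = 0.04365
NNT = 1 / ARR = 1 / 0.04365 = 22.908 → round up → 23

23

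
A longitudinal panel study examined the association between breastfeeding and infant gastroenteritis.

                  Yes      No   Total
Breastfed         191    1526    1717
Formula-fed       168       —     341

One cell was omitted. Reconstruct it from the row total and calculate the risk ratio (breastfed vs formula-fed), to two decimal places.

0.23

The missing cell is in the unexposed row: 341 − 168 = 173.
So a = 191, b = 1526, c = 168, d = 173.
RR = [a/(a+b)] / [c/(c+d)] = (191/1717) / (168/341) = 0.11124/0.49267 = 0.22579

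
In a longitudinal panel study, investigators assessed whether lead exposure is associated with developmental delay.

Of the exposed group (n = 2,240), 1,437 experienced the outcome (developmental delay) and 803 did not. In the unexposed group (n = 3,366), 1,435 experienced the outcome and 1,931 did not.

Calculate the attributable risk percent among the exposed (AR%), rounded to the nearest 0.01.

From the description: a = 1437, b = 803, c = 1435, d = 1931.
Risk in exposed = 1437/2240 = 0.64152; risk in unexposed = 1435/3366 = 0.42632.
RR = 0.64152/0.42632 = 1.50477
AR% = (RR − 1)/RR × 100 = (1.50477 − 1)/1.50477 × 100 = 33.5448%

33.54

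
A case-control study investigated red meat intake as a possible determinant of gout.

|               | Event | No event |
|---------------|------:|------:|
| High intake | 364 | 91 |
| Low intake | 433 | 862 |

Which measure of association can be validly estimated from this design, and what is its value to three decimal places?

Cells: a = 364, b = 91, c = 433, d = 862.
This is a case-control study: participants were sampled on outcome status, so risks in the source population cannot be estimated directly — relative risk is not valid here. The odds ratio is the appropriate measure.
OR = (a·d)/(b·c) = (364 × 862) / (91 × 433) = 313768 / 39403 = 7.96305

7.963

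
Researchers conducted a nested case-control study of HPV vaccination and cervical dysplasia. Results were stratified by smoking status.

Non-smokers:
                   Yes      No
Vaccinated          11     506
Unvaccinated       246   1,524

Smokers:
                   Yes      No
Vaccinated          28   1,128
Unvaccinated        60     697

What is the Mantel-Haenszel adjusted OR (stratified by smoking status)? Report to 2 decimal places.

0.20

OR_MH = Σ(aᵢdᵢ/nᵢ) / Σ(bᵢcᵢ/nᵢ), where nᵢ is the stratum total.
Stratum 1 (Non-smokers): n = 2287; a·d/n = 11·1524/2287 = 7.3301; b·c/n = 506·246/2287 = 54.4276
Stratum 2 (Smokers): n = 1913; a·d/n = 28·697/1913 = 10.2018; b·c/n = 1128·60/1913 = 35.3790
OR_MH = (7.3301 + 10.2018) / (54.4276 + 35.3790) = 17.5319 / 89.8066 = 0.19522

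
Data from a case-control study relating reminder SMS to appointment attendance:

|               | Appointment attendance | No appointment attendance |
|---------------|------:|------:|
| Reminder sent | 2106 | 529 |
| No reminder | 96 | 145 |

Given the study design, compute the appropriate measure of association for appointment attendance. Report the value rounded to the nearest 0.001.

Cells: a = 2106, b = 529, c = 96, d = 145.
This is a case-control study: participants were sampled on outcome status, so risks in the source population cannot be estimated directly — relative risk is not valid here. The odds ratio is the appropriate measure.
OR = (a·d)/(b·c) = (2106 × 145) / (529 × 96) = 305370 / 50784 = 6.01311

6.013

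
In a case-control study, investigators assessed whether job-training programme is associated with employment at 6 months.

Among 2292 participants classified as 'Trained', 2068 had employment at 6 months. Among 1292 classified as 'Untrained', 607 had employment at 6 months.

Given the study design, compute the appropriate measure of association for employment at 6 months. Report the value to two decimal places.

From the description: a = 2068, b = 224, c = 607, d = 685.
This is a case-control study: participants were sampled on outcome status, so risks in the source population cannot be estimated directly — relative risk is not valid here. The odds ratio is the appropriate measure.
OR = (a·d)/(b·c) = (2068 × 685) / (224 × 607) = 1416580 / 135968 = 10.41848

10.42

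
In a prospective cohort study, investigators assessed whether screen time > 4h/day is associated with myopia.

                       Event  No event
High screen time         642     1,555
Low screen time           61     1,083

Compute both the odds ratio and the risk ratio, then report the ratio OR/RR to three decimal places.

Cells: a = 642, b = 1555, c = 61, d = 1083.
OR = (642·1083)/(1555·61) = 695286/94855 = 7.32999
Risk in exposed = 642/2197 = 0.29222; risk in unexposed = 61/1144 = 0.05332; RR = 5.48026
OR/RR = 7.32999 / 5.48026 = 1.33753
The outcome is not rare, so the OR lies further from 1 than the RR.

1.338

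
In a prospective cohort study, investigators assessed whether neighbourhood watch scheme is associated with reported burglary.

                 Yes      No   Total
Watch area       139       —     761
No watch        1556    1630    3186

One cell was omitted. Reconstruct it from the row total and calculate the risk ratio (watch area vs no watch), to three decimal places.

The missing cell is in the exposed row: 761 − 139 = 622.
So a = 139, b = 622, c = 1556, d = 1630.
RR = [a/(a+b)] / [c/(c+d)] = (139/761) / (1556/3186) = 0.18265/0.48839 = 0.37400

0.374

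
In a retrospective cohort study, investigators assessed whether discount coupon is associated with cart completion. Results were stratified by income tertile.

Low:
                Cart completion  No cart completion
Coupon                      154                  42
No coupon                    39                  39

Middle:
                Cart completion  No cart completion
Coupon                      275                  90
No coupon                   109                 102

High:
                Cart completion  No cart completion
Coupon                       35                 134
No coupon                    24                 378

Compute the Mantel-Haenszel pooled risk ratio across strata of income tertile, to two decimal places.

1.63

RR_MH = Σ(aᵢ·n₀ᵢ/nᵢ) / Σ(cᵢ·n₁ᵢ/nᵢ), with n₁ᵢ = aᵢ+bᵢ (exposed), n₀ᵢ = cᵢ+dᵢ (unexposed), nᵢ = n₁ᵢ+n₀ᵢ.
Stratum 1 (Low): n₁ = 196, n₀ = 78, n = 274; a·n₀/n = 154·78/274 = 43.8394; c·n₁/n = 39·196/274 = 27.8978
Stratum 2 (Middle): n₁ = 365, n₀ = 211, n = 576; a·n₀/n = 275·211/576 = 100.7378; c·n₁/n = 109·365/576 = 69.0712
Stratum 3 (High): n₁ = 169, n₀ = 402, n = 571; a·n₀/n = 35·402/571 = 24.6410; c·n₁/n = 24·169/571 = 7.1033
RR_MH = (43.8394 + 100.7378 + 24.6410) / (27.8978 + 69.0712 + 7.1033) = 169.2182 / 104.0723 = 1.62597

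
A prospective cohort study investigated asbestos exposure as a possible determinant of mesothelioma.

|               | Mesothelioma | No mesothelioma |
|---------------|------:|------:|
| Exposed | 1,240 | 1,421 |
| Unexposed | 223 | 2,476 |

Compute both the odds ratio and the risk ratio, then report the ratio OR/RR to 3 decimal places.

Cells: a = 1240, b = 1421, c = 223, d = 2476.
OR = (1240·2476)/(1421·223) = 3070240/316883 = 9.68888
Risk in exposed = 1240/2661 = 0.46599; risk in unexposed = 223/2699 = 0.08262; RR = 5.63994
OR/RR = 9.68888 / 5.63994 = 1.71790
The outcome is not rare, so the OR lies further from 1 than the RR.

1.718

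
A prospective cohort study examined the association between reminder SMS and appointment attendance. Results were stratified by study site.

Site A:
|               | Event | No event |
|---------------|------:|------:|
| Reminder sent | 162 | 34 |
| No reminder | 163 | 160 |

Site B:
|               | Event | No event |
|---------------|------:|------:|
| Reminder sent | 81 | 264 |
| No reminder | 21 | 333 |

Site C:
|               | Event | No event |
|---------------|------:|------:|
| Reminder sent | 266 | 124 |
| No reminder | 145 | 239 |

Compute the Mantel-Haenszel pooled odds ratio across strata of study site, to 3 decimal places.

4.079

OR_MH = Σ(aᵢdᵢ/nᵢ) / Σ(bᵢcᵢ/nᵢ), where nᵢ is the stratum total.
Stratum 1 (Site A): n = 519; a·d/n = 162·160/519 = 49.9422; b·c/n = 34·163/519 = 10.6782
Stratum 2 (Site B): n = 699; a·d/n = 81·333/699 = 38.5880; b·c/n = 264·21/699 = 7.9313
Stratum 3 (Site C): n = 774; a·d/n = 266·239/774 = 82.1370; b·c/n = 124·145/774 = 23.2300
OR_MH = (49.9422 + 38.5880 + 82.1370) / (10.6782 + 7.9313 + 23.2300) = 170.6671 / 41.8395 = 4.07909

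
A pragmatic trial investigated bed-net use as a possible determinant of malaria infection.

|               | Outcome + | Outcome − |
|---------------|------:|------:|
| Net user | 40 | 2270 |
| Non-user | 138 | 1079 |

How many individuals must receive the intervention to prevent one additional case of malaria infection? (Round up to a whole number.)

Risk in treated group = 40/2310 = 0.01732; risk in control = 138/1217 = 0.11339.
Absolute risk reduction = 0.11339 − 0.01732 = 0.09608
NNT = 1 / ARR = 1 / 0.09608 = 10.408 → round up → 11

11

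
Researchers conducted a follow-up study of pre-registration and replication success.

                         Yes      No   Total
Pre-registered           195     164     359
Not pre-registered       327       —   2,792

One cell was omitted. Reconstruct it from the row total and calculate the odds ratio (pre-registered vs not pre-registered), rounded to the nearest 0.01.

The missing cell is in the unexposed row: 2792 − 327 = 2465.
So a = 195, b = 164, c = 327, d = 2465.
OR = (a·d)/(b·c) = (195 × 2465) / (164 × 327) = 480675 / 53628 = 8.96313

8.96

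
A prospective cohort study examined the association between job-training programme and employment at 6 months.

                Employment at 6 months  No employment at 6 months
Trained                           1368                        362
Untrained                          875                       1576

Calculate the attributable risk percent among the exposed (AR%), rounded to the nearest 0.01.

54.85

Cells: a = 1368, b = 362, c = 875, d = 1576.
Risk in exposed = 1368/1730 = 0.79075; risk in unexposed = 875/2451 = 0.35700.
RR = 0.79075/0.35700 = 2.21501
AR% = (RR − 1)/RR × 100 = (2.21501 − 1)/2.21501 × 100 = 54.8534%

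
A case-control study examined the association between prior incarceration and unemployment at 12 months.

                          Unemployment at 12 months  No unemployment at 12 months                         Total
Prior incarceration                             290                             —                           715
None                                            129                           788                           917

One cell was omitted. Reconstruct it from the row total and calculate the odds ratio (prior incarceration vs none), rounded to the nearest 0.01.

The missing cell is in the exposed row: 715 − 290 = 425.
So a = 290, b = 425, c = 129, d = 788.
OR = (a·d)/(b·c) = (290 × 788) / (425 × 129) = 228520 / 54825 = 4.16817

4.17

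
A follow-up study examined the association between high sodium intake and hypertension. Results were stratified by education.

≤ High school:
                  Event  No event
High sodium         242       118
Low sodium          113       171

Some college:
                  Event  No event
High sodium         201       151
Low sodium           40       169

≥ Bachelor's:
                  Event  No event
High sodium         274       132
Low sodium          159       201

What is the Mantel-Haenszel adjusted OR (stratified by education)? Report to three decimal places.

OR_MH = Σ(aᵢdᵢ/nᵢ) / Σ(bᵢcᵢ/nᵢ), where nᵢ is the stratum total.
Stratum 1 (≤ High school): n = 644; a·d/n = 242·171/644 = 64.2578; b·c/n = 118·113/644 = 20.7050
Stratum 2 (Some college): n = 561; a·d/n = 201·169/561 = 60.5508; b·c/n = 151·40/561 = 10.7665
Stratum 3 (≥ Bachelor's): n = 766; a·d/n = 274·201/766 = 71.8982; b·c/n = 132·159/766 = 27.3995
OR_MH = (64.2578 + 60.5508 + 71.8982) / (20.7050 + 10.7665 + 27.3995) = 196.7067 / 58.8709 = 3.34132

3.341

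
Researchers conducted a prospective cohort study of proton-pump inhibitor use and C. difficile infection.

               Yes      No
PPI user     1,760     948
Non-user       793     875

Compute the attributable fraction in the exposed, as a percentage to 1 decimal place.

Cells: a = 1760, b = 948, c = 793, d = 875.
Risk in exposed = 1760/2708 = 0.64993; risk in unexposed = 793/1668 = 0.47542.
RR = 0.64993/0.47542 = 1.36706
AR% = (RR − 1)/RR × 100 = (1.36706 − 1)/1.36706 × 100 = 26.8502%

26.9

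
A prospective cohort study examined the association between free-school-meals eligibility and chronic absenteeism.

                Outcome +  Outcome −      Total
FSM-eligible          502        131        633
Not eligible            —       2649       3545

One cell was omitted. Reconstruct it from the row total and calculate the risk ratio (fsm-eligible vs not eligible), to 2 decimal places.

The missing cell is in the unexposed row: 3545 − 2649 = 896.
So a = 502, b = 131, c = 896, d = 2649.
RR = [a/(a+b)] / [c/(c+d)] = (502/633) / (896/3545) = 0.79305/0.25275 = 3.13768

3.14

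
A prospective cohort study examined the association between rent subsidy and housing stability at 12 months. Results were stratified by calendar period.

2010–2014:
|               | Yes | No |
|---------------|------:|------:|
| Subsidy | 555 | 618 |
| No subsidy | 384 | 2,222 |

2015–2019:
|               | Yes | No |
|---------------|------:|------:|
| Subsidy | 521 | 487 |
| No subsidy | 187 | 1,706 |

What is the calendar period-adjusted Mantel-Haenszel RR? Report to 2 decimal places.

RR_MH = Σ(aᵢ·n₀ᵢ/nᵢ) / Σ(cᵢ·n₁ᵢ/nᵢ), with n₁ᵢ = aᵢ+bᵢ (exposed), n₀ᵢ = cᵢ+dᵢ (unexposed), nᵢ = n₁ᵢ+n₀ᵢ.
Stratum 1 (2010–2014): n₁ = 1173, n₀ = 2606, n = 3779; a·n₀/n = 555·2606/3779 = 382.7282; c·n₁/n = 384·1173/3779 = 119.1934
Stratum 2 (2015–2019): n₁ = 1008, n₀ = 1893, n = 2901; a·n₀/n = 521·1893/2901 = 339.9700; c·n₁/n = 187·1008/2901 = 64.9762
RR_MH = (382.7282 + 339.9700) / (119.1934 + 64.9762) = 722.6982 / 184.1697 = 3.92409

3.92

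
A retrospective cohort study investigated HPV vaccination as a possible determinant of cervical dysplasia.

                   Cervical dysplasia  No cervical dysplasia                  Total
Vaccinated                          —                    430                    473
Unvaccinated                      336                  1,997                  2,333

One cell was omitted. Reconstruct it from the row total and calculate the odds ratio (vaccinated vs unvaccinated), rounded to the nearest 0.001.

0.594

The missing cell is in the exposed row: 473 − 430 = 43.
So a = 43, b = 430, c = 336, d = 1997.
OR = (a·d)/(b·c) = (43 × 1997) / (430 × 336) = 85871 / 144480 = 0.59435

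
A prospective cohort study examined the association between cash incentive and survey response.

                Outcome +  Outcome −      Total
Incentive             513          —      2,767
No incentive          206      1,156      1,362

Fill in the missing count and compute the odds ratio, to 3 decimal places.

1.277

The missing cell is in the exposed row: 2767 − 513 = 2254.
So a = 513, b = 2254, c = 206, d = 1156.
OR = (a·d)/(b·c) = (513 × 1156) / (2254 × 206) = 593028 / 464324 = 1.27719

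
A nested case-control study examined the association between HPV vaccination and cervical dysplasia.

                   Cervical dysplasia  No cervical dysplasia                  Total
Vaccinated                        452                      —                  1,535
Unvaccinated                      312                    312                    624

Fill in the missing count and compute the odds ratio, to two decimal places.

The missing cell is in the exposed row: 1535 − 452 = 1083.
So a = 452, b = 1083, c = 312, d = 312.
OR = (a·d)/(b·c) = (452 × 312) / (1083 × 312) = 141024 / 337896 = 0.41736

0.42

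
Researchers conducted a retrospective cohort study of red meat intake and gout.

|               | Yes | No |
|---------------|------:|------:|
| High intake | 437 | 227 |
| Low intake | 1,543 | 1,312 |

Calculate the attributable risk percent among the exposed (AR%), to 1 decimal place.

Cells: a = 437, b = 227, c = 1543, d = 1312.
Risk in exposed = 437/664 = 0.65813; risk in unexposed = 1543/2855 = 0.54046.
RR = 0.65813/0.54046 = 1.21774
AR% = (RR − 1)/RR × 100 = (1.21774 − 1)/1.21774 × 100 = 17.8805%

17.9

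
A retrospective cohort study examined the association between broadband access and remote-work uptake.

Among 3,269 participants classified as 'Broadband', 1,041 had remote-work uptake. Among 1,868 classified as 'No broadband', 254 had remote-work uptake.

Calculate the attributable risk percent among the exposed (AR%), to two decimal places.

57.30

From the description: a = 1041, b = 2228, c = 254, d = 1614.
Risk in exposed = 1041/3269 = 0.31845; risk in unexposed = 254/1868 = 0.13597.
RR = 0.31845/0.13597 = 2.34196
AR% = (RR − 1)/RR × 100 = (2.34196 − 1)/2.34196 × 100 = 57.3007%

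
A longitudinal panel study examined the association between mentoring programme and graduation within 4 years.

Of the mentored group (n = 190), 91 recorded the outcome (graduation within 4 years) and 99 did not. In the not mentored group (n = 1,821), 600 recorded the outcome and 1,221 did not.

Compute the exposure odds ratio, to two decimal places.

From the description: a = 91, b = 99, c = 600, d = 1221.
OR = (a·d)/(b·c) = (91 × 1221) / (99 × 600) = 111111 / 59400 = 1.87056
The odds of graduation within 4 years are about 1.87 times as high in the mentored group.

1.87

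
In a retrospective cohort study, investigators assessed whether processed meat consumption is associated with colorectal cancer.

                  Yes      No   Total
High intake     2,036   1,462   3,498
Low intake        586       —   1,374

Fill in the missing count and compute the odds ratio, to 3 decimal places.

The missing cell is in the unexposed row: 1374 − 586 = 788.
So a = 2036, b = 1462, c = 586, d = 788.
OR = (a·d)/(b·c) = (2036 × 788) / (1462 × 586) = 1604368 / 856732 = 1.87266

1.873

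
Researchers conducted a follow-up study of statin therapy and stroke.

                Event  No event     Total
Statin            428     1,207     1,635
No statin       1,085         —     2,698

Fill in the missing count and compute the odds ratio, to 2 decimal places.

0.53

The missing cell is in the unexposed row: 2698 − 1085 = 1613.
So a = 428, b = 1207, c = 1085, d = 1613.
OR = (a·d)/(b·c) = (428 × 1613) / (1207 × 1085) = 690364 / 1309595 = 0.52716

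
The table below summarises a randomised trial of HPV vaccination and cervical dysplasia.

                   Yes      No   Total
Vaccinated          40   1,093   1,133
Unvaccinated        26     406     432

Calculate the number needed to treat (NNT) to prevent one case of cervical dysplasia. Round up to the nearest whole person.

Risk in treated group = 40/1133 = 0.03530; risk in control = 26/432 = 0.06019.
Absolute risk reduction = 0.06019 − 0.03530 = 0.02488
NNT = 1 / ARR = 1 / 0.02488 = 40.192 → round up → 41

41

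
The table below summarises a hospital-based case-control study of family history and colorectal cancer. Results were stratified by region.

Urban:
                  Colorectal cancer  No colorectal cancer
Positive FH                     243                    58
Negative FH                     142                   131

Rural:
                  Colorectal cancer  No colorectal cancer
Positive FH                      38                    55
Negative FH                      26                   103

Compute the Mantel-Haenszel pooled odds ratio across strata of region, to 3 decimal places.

3.516

OR_MH = Σ(aᵢdᵢ/nᵢ) / Σ(bᵢcᵢ/nᵢ), where nᵢ is the stratum total.
Stratum 1 (Urban): n = 574; a·d/n = 243·131/574 = 55.4582; b·c/n = 58·142/574 = 14.3484
Stratum 2 (Rural): n = 222; a·d/n = 38·103/222 = 17.6306; b·c/n = 55·26/222 = 6.4414
OR_MH = (55.4582 + 17.6306) / (14.3484 + 6.4414) = 73.0888 / 20.7899 = 3.51560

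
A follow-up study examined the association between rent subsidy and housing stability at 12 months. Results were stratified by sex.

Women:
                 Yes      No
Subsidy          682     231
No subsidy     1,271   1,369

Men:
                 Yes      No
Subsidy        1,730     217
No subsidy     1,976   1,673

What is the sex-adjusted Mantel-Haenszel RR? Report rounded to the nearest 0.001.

1.612

RR_MH = Σ(aᵢ·n₀ᵢ/nᵢ) / Σ(cᵢ·n₁ᵢ/nᵢ), with n₁ᵢ = aᵢ+bᵢ (exposed), n₀ᵢ = cᵢ+dᵢ (unexposed), nᵢ = n₁ᵢ+n₀ᵢ.
Stratum 1 (Women): n₁ = 913, n₀ = 2640, n = 3553; a·n₀/n = 682·2640/3553 = 506.7492; c·n₁/n = 1271·913/3553 = 326.6037
Stratum 2 (Men): n₁ = 1947, n₀ = 3649, n = 5596; a·n₀/n = 1730·3649/5596 = 1128.0861; c·n₁/n = 1976·1947/5596 = 687.5039
RR_MH = (506.7492 + 1128.0861) / (326.6037 + 687.5039) = 1634.8354 / 1014.1076 = 1.61209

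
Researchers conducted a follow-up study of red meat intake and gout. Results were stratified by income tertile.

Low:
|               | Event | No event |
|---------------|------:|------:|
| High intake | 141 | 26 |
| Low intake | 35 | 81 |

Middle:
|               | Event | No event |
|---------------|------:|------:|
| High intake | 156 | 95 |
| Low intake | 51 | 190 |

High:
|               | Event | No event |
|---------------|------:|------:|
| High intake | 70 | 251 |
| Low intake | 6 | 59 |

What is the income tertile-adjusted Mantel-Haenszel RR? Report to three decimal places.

2.826

RR_MH = Σ(aᵢ·n₀ᵢ/nᵢ) / Σ(cᵢ·n₁ᵢ/nᵢ), with n₁ᵢ = aᵢ+bᵢ (exposed), n₀ᵢ = cᵢ+dᵢ (unexposed), nᵢ = n₁ᵢ+n₀ᵢ.
Stratum 1 (Low): n₁ = 167, n₀ = 116, n = 283; a·n₀/n = 141·116/283 = 57.7951; c·n₁/n = 35·167/283 = 20.6537
Stratum 2 (Middle): n₁ = 251, n₀ = 241, n = 492; a·n₀/n = 156·241/492 = 76.4146; c·n₁/n = 51·251/492 = 26.0183
Stratum 3 (High): n₁ = 321, n₀ = 65, n = 386; a·n₀/n = 70·65/386 = 11.7876; c·n₁/n = 6·321/386 = 4.9896
RR_MH = (57.7951 + 76.4146 + 11.7876) / (20.6537 + 26.0183 + 4.9896) = 145.9973 / 51.6616 = 2.82603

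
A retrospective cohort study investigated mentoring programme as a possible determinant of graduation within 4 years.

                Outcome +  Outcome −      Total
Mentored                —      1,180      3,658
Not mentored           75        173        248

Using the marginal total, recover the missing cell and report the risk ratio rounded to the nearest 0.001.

2.240

The missing cell is in the exposed row: 3658 − 1180 = 2478.
So a = 2478, b = 1180, c = 75, d = 173.
RR = [a/(a+b)] / [c/(c+d)] = (2478/3658) / (75/248) = 0.67742/0.30242 = 2.24000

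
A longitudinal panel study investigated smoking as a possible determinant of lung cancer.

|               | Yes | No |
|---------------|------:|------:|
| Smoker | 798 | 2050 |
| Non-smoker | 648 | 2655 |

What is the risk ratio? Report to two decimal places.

Cells: a = 798, b = 2050, c = 648, d = 2655.
Risk in exposed = 798/2848 = 0.28020; risk in unexposed = 648/3303 = 0.19619.
RR = 0.28020 / 0.19619 = 1.42822
The risk among the exposed is 1.43 times that among the unexposed.

1.43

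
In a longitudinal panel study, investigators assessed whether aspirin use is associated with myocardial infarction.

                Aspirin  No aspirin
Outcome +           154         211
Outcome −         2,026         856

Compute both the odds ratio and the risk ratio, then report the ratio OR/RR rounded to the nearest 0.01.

Reading the table with exposure as columns: a = 154 (Aspirin, case), b = 2026 (Aspirin, non-case), c = 211 (No aspirin, case), d = 856.
OR = (154·856)/(2026·211) = 131824/427486 = 0.30837
Risk in exposed = 154/2180 = 0.07064; risk in unexposed = 211/1067 = 0.19775; RR = 0.35723
OR/RR = 0.30837 / 0.35723 = 0.86323
The outcome is not rare, so the OR lies further from 1 than the RR.

0.86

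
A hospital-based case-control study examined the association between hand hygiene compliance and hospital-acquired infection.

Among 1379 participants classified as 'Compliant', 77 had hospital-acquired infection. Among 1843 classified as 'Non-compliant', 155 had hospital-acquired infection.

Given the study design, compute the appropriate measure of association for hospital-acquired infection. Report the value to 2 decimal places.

0.64

From the description: a = 77, b = 1302, c = 155, d = 1688.
This is a hospital-based case-control study: participants were sampled on outcome status, so risks in the source population cannot be estimated directly — relative risk is not valid here. The odds ratio is the appropriate measure.
OR = (a·d)/(b·c) = (77 × 1688) / (1302 × 155) = 129976 / 201810 = 0.64405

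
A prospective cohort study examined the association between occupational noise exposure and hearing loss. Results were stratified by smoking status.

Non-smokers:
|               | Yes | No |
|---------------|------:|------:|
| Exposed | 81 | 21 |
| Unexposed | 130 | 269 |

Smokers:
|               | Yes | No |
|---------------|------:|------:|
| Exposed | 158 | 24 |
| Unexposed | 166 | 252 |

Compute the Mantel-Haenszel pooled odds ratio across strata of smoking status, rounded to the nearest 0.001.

OR_MH = Σ(aᵢdᵢ/nᵢ) / Σ(bᵢcᵢ/nᵢ), where nᵢ is the stratum total.
Stratum 1 (Non-smokers): n = 501; a·d/n = 81·269/501 = 43.4910; b·c/n = 21·130/501 = 5.4491
Stratum 2 (Smokers): n = 600; a·d/n = 158·252/600 = 66.3600; b·c/n = 24·166/600 = 6.6400
OR_MH = (43.4910 + 66.3600) / (5.4491 + 6.6400) = 109.8510 / 12.0891 = 9.08678

9.087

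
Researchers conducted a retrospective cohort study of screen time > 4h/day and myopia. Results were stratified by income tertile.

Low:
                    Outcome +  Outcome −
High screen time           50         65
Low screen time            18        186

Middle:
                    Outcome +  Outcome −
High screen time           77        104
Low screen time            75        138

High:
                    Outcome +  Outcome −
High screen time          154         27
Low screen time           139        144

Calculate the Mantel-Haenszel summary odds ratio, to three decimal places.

OR_MH = Σ(aᵢdᵢ/nᵢ) / Σ(bᵢcᵢ/nᵢ), where nᵢ is the stratum total.
Stratum 1 (Low): n = 319; a·d/n = 50·186/319 = 29.1536; b·c/n = 65·18/319 = 3.6677
Stratum 2 (Middle): n = 394; a·d/n = 77·138/394 = 26.9695; b·c/n = 104·75/394 = 19.7970
Stratum 3 (High): n = 464; a·d/n = 154·144/464 = 47.7931; b·c/n = 27·139/464 = 8.0884
OR_MH = (29.1536 + 26.9695 + 47.7931) / (3.6677 + 19.7970 + 8.0884) = 103.9163 / 31.5530 = 3.29338

3.293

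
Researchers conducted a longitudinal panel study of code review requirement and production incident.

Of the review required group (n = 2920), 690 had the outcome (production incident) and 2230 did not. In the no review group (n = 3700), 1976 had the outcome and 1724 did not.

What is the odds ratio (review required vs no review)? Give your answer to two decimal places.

From the description: a = 690, b = 2230, c = 1976, d = 1724.
OR = (a·d)/(b·c) = (690 × 1724) / (2230 × 1976) = 1189560 / 4406480 = 0.26996
Exposure is associated with lower odds of production incident (OR = 0.27 < 1).

0.27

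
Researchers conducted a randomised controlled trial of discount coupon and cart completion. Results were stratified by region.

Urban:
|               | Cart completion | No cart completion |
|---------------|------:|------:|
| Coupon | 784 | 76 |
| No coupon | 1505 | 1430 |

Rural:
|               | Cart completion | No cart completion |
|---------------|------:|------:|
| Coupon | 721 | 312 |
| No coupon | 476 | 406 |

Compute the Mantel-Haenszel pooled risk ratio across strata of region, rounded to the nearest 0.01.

RR_MH = Σ(aᵢ·n₀ᵢ/nᵢ) / Σ(cᵢ·n₁ᵢ/nᵢ), with n₁ᵢ = aᵢ+bᵢ (exposed), n₀ᵢ = cᵢ+dᵢ (unexposed), nᵢ = n₁ᵢ+n₀ᵢ.
Stratum 1 (Urban): n₁ = 860, n₀ = 2935, n = 3795; a·n₀/n = 784·2935/3795 = 606.3347; c·n₁/n = 1505·860/3795 = 341.0540
Stratum 2 (Rural): n₁ = 1033, n₀ = 882, n = 1915; a·n₀/n = 721·882/1915 = 332.0742; c·n₁/n = 476·1033/1915 = 256.7666
RR_MH = (606.3347 + 332.0742) / (341.0540 + 256.7666) = 938.4088 / 597.8206 = 1.56972

1.57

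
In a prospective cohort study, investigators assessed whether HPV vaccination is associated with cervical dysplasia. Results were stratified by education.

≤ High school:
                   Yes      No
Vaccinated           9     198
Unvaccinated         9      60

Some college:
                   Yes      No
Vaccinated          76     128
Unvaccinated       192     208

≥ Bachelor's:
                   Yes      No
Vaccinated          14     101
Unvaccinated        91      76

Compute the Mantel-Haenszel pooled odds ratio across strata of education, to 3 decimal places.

0.400

OR_MH = Σ(aᵢdᵢ/nᵢ) / Σ(bᵢcᵢ/nᵢ), where nᵢ is the stratum total.
Stratum 1 (≤ High school): n = 276; a·d/n = 9·60/276 = 1.9565; b·c/n = 198·9/276 = 6.4565
Stratum 2 (Some college): n = 604; a·d/n = 76·208/604 = 26.1722; b·c/n = 128·192/604 = 40.6887
Stratum 3 (≥ Bachelor's): n = 282; a·d/n = 14·76/282 = 3.7730; b·c/n = 101·91/282 = 32.5922
OR_MH = (1.9565 + 26.1722 + 3.7730) / (6.4565 + 40.6887 + 32.5922) = 31.9018 / 79.7375 = 0.40008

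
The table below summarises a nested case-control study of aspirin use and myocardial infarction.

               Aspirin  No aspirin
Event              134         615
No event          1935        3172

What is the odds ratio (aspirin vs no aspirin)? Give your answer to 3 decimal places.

Reading the table with exposure as columns: a = 134 (Aspirin, case), b = 1935 (Aspirin, non-case), c = 615 (No aspirin, case), d = 3172.
OR = (a·d)/(b·c) = (134 × 3172) / (1935 × 615) = 425048 / 1190025 = 0.35718
Exposure is associated with lower odds of myocardial infarction (OR = 0.36 < 1).

0.357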